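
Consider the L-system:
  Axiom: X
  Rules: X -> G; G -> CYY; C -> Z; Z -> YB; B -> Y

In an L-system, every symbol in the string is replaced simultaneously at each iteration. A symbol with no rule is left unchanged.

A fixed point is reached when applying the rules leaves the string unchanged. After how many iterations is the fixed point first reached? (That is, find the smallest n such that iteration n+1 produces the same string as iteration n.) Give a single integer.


Answer: 5

Derivation:
Step 0: X
Step 1: G
Step 2: CYY
Step 3: ZYY
Step 4: YBYY
Step 5: YYYY
Step 6: YYYY  (unchanged — fixed point at step 5)


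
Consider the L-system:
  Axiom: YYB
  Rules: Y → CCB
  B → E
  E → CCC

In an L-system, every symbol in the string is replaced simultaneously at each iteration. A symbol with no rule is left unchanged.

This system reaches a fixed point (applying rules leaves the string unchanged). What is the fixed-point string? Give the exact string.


Answer: CCCCCCCCCCCCC

Derivation:
Step 0: YYB
Step 1: CCBCCBE
Step 2: CCECCECCC
Step 3: CCCCCCCCCCCCC
Step 4: CCCCCCCCCCCCC  (unchanged — fixed point at step 3)


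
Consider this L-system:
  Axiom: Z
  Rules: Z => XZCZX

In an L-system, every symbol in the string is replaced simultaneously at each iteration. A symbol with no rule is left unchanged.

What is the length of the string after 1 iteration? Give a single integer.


Answer: 5

Derivation:
Step 0: length = 1
Step 1: length = 5


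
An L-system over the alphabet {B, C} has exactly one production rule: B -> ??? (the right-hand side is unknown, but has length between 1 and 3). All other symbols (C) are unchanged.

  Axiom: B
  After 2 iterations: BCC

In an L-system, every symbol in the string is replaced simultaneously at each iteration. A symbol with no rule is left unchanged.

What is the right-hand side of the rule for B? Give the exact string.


Trying B -> BC:
  Step 0: B
  Step 1: BC
  Step 2: BCC
Matches the given result.

Answer: BC


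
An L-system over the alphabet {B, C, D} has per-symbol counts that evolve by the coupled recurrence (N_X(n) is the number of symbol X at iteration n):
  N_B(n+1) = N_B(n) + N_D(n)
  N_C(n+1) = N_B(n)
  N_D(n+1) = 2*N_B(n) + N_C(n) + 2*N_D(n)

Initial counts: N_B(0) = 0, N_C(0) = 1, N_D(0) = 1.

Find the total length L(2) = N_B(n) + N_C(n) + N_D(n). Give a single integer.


Answer: 13

Derivation:
Step 0: N_B=0, N_C=1, N_D=1, L=2
Step 1: N_B=1, N_C=0, N_D=3, L=4
Step 2: N_B=4, N_C=1, N_D=8, L=13


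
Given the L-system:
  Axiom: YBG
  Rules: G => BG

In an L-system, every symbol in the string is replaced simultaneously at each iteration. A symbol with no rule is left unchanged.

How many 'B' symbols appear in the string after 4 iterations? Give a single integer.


Answer: 5

Derivation:
Step 0: YBG  (1 'B')
Step 1: YBBG  (2 'B')
Step 2: YBBBG  (3 'B')
Step 3: YBBBBG  (4 'B')
Step 4: YBBBBBG  (5 'B')


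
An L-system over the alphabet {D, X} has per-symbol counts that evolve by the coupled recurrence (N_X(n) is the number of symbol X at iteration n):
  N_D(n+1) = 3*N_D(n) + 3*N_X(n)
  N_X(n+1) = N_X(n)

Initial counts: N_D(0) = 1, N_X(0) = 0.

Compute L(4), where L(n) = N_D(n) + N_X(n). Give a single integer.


Step 0: N_D=1, N_X=0, L=1
Step 1: N_D=3, N_X=0, L=3
Step 2: N_D=9, N_X=0, L=9
Step 3: N_D=27, N_X=0, L=27
Step 4: N_D=81, N_X=0, L=81

Answer: 81


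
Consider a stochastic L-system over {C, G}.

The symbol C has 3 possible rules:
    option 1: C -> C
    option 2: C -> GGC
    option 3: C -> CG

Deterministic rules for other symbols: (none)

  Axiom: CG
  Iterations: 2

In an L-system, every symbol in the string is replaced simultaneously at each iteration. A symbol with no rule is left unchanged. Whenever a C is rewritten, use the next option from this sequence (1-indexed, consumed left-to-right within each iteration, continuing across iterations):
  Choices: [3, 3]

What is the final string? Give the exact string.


Answer: CGGG

Derivation:
Step 0: CG
Step 1: CGG  (used choices [3])
Step 2: CGGG  (used choices [3])


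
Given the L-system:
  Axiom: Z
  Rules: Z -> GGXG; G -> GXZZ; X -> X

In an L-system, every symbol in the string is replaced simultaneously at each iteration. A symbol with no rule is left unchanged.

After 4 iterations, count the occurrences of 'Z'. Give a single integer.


Step 0: Z  (1 'Z')
Step 1: GGXG  (0 'Z')
Step 2: GXZZGXZZXGXZZ  (6 'Z')
Step 3: GXZZXGGXGGGXGGXZZXGGXGGGXGXGXZZXGGXGGGXG  (6 'Z')
Step 4: GXZZXGGXGGGXGXGXZZGXZZXGXZZGXZZGXZZXGXZZGXZZXGGXGGGXGXGXZZGXZZXGXZZGXZZGXZZXGXZZXGXZZXGGXGGGXGXGXZZGXZZXGXZZGXZZGXZZXGXZZ  (42 'Z')

Answer: 42


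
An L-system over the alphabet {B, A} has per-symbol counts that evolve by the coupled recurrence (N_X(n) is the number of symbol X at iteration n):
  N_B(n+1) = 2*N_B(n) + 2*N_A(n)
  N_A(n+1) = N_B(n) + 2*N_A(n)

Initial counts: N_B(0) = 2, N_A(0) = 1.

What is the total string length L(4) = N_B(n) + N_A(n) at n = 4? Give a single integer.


Answer: 396

Derivation:
Step 0: N_B=2, N_A=1, L=3
Step 1: N_B=6, N_A=4, L=10
Step 2: N_B=20, N_A=14, L=34
Step 3: N_B=68, N_A=48, L=116
Step 4: N_B=232, N_A=164, L=396


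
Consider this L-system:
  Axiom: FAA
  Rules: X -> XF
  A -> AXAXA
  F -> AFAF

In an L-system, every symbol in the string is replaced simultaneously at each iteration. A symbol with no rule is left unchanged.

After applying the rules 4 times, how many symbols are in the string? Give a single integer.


Step 0: length = 3
Step 1: length = 14
Step 2: length = 56
Step 3: length = 212
Step 4: length = 796

Answer: 796


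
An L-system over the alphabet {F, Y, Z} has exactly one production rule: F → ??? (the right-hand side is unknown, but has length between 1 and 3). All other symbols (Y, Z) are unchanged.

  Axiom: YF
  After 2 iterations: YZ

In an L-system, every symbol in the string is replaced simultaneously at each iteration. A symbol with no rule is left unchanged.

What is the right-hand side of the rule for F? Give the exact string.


Trying F → Z:
  Step 0: YF
  Step 1: YZ
  Step 2: YZ
Matches the given result.

Answer: Z


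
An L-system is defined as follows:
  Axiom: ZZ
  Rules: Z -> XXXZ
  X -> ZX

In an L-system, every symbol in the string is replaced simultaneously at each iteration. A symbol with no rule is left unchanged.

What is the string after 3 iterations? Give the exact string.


Answer: XXXZZXXXXZZXXXXZZXZXZXZXXXXZXXXZZXXXXZZXXXXZZXZXZXZXXXXZ

Derivation:
Step 0: ZZ
Step 1: XXXZXXXZ
Step 2: ZXZXZXXXXZZXZXZXXXXZ
Step 3: XXXZZXXXXZZXXXXZZXZXZXZXXXXZXXXZZXXXXZZXXXXZZXZXZXZXXXXZ


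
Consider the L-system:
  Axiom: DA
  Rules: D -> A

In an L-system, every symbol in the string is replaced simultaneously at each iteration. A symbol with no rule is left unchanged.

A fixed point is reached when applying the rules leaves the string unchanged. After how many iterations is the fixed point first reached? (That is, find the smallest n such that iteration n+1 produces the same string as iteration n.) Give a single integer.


Step 0: DA
Step 1: AA
Step 2: AA  (unchanged — fixed point at step 1)

Answer: 1


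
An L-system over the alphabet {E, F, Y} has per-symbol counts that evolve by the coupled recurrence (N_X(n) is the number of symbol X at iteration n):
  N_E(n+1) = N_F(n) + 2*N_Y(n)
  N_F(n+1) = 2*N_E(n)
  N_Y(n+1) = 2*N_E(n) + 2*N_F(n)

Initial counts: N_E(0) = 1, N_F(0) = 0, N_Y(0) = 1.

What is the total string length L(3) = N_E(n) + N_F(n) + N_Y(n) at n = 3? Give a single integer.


Answer: 52

Derivation:
Step 0: N_E=1, N_F=0, N_Y=1, L=2
Step 1: N_E=2, N_F=2, N_Y=2, L=6
Step 2: N_E=6, N_F=4, N_Y=8, L=18
Step 3: N_E=20, N_F=12, N_Y=20, L=52


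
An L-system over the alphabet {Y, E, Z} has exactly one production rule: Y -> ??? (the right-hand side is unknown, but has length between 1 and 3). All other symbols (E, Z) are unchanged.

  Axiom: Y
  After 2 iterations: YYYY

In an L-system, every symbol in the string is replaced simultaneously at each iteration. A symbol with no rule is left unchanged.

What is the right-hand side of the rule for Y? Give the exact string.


Answer: YY

Derivation:
Trying Y -> YY:
  Step 0: Y
  Step 1: YY
  Step 2: YYYY
Matches the given result.


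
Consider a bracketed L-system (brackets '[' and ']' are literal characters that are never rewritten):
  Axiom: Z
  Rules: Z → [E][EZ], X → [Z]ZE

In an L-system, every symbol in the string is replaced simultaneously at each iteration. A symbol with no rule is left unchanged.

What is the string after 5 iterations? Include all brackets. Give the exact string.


Step 0: Z
Step 1: [E][EZ]
Step 2: [E][E[E][EZ]]
Step 3: [E][E[E][E[E][EZ]]]
Step 4: [E][E[E][E[E][E[E][EZ]]]]
Step 5: [E][E[E][E[E][E[E][E[E][EZ]]]]]

Answer: [E][E[E][E[E][E[E][E[E][EZ]]]]]


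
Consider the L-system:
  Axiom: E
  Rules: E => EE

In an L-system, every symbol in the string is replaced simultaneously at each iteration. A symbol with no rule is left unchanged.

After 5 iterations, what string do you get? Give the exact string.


Answer: EEEEEEEEEEEEEEEEEEEEEEEEEEEEEEEE

Derivation:
Step 0: E
Step 1: EE
Step 2: EEEE
Step 3: EEEEEEEE
Step 4: EEEEEEEEEEEEEEEE
Step 5: EEEEEEEEEEEEEEEEEEEEEEEEEEEEEEEE


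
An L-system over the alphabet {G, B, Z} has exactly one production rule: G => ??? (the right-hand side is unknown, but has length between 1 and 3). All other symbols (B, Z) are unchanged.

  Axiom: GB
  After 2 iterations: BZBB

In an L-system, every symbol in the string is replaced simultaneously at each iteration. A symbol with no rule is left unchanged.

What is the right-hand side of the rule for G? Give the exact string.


Answer: BZB

Derivation:
Trying G => BZB:
  Step 0: GB
  Step 1: BZBB
  Step 2: BZBB
Matches the given result.


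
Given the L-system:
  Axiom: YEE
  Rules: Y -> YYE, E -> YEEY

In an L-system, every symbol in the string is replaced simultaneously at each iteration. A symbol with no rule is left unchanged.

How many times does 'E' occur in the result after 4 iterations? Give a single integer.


Answer: 184

Derivation:
Step 0: YEE  (2 'E')
Step 1: YYEYEEYYEEY  (5 'E')
Step 2: YYEYYEYEEYYYEYEEYYEEYYYEYYEYEEYYEEYYYE  (16 'E')
Step 3: YYEYYEYEEYYYEYYEYEEYYYEYEEYYEEYYYEYYEYYEYEEYYYEYEEYYEEYYYEYYEYEEYYEEYYYEYYEYYEYEEYYYEYYEYEEYYYEYEEYYEEYYYEYYEYEEYYEEYYYEYYEYYEYEEY  (54 'E')
Step 4: YYEYYEYEEYYYEYYEYEEYYYEYEEYYEEYYYEYYEYYEYEEYYYEYYEYEEYYYEYEEYYEEYYYEYYEYYEYEEYYYEYEEYYEEYYYEYYEYEEYYEEYYYEYYEYYEYEEYYYEYYEYEEYYYEYYEYEEYYYEYEEYYEEYYYEYYEYYEYEEYYYEYEEYYEEYYYEYYEYEEYYEEYYYEYYEYYEYEEYYYEYYEYEEYYYEYEEYYEEYYYEYYEYEEYYEEYYYEYYEYYEYEEYYYEYYEYEEYYYEYYEYEEYYYEYEEYYEEYYYEYYEYYEYEEYYYEYYEYEEYYYEYEEYYEEYYYEYYEYYEYEEYYYEYEEYYEEYYYEYYEYEEYYEEYYYEYYEYYEYEEYYYEYYEYEEYYYEYEEYYEEYYYEYYEYEEYYEEYYYEYYEYYEYEEYYYEYYEYEEYYYEYYEYEEYYYEYEEYYEEYYYE  (184 'E')


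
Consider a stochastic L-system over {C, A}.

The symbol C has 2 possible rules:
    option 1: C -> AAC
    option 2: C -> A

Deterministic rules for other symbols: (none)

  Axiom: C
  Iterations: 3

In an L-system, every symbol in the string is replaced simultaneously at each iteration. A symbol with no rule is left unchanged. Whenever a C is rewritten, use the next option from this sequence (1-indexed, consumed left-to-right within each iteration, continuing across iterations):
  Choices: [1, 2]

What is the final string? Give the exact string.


Step 0: C
Step 1: AAC  (used choices [1])
Step 2: AAA  (used choices [2])
Step 3: AAA  (used choices [])

Answer: AAA


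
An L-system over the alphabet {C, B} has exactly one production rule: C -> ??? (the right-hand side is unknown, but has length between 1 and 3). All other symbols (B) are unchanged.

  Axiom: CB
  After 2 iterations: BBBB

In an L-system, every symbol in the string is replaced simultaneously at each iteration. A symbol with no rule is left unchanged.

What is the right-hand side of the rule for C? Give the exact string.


Trying C -> BBB:
  Step 0: CB
  Step 1: BBBB
  Step 2: BBBB
Matches the given result.

Answer: BBB


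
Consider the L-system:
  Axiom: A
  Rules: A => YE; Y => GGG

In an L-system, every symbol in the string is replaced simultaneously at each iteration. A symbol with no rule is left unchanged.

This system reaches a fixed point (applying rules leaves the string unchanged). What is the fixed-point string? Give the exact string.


Step 0: A
Step 1: YE
Step 2: GGGE
Step 3: GGGE  (unchanged — fixed point at step 2)

Answer: GGGE


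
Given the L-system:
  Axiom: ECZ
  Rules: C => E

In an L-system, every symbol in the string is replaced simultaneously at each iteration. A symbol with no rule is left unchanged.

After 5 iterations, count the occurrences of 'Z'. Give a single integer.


Step 0: ECZ  (1 'Z')
Step 1: EEZ  (1 'Z')
Step 2: EEZ  (1 'Z')
Step 3: EEZ  (1 'Z')
Step 4: EEZ  (1 'Z')
Step 5: EEZ  (1 'Z')

Answer: 1


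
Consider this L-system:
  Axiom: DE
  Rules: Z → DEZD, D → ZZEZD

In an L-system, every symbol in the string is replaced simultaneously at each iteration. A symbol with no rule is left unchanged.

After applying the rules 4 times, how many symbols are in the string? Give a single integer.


Step 0: length = 2
Step 1: length = 6
Step 2: length = 19
Step 3: length = 65
Step 4: length = 222

Answer: 222


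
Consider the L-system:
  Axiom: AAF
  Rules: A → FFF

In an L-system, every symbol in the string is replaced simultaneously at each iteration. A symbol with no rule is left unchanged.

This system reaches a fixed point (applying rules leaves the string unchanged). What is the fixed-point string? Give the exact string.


Step 0: AAF
Step 1: FFFFFFF
Step 2: FFFFFFF  (unchanged — fixed point at step 1)

Answer: FFFFFFF


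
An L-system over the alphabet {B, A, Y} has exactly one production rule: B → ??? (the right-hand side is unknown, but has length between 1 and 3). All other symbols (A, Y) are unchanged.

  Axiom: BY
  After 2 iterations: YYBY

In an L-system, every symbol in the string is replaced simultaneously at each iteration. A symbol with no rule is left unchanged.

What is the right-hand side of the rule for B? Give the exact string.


Answer: YB

Derivation:
Trying B → YB:
  Step 0: BY
  Step 1: YBY
  Step 2: YYBY
Matches the given result.


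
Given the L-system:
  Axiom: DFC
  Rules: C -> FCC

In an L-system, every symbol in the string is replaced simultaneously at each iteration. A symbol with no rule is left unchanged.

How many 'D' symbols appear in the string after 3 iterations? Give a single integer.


Step 0: DFC  (1 'D')
Step 1: DFFCC  (1 'D')
Step 2: DFFFCCFCC  (1 'D')
Step 3: DFFFFCCFCCFFCCFCC  (1 'D')

Answer: 1


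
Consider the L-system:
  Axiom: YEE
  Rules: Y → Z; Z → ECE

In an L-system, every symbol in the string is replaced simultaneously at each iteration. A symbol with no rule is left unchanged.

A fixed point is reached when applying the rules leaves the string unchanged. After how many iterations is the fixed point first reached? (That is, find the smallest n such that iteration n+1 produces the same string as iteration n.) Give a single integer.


Answer: 2

Derivation:
Step 0: YEE
Step 1: ZEE
Step 2: ECEEE
Step 3: ECEEE  (unchanged — fixed point at step 2)


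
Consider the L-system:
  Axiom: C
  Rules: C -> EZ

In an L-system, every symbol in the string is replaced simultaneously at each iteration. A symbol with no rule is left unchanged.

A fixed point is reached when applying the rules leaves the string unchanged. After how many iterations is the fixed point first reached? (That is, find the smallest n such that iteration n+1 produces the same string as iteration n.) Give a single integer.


Answer: 1

Derivation:
Step 0: C
Step 1: EZ
Step 2: EZ  (unchanged — fixed point at step 1)


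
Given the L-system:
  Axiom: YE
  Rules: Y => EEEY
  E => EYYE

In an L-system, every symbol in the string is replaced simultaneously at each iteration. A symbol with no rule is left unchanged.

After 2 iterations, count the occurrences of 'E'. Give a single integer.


Answer: 19

Derivation:
Step 0: YE  (1 'E')
Step 1: EEEYEYYE  (5 'E')
Step 2: EYYEEYYEEYYEEEEYEYYEEEEYEEEYEYYE  (19 'E')


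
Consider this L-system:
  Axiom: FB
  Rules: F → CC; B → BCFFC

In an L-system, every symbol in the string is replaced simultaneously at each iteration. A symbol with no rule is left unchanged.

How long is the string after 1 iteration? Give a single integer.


Answer: 7

Derivation:
Step 0: length = 2
Step 1: length = 7


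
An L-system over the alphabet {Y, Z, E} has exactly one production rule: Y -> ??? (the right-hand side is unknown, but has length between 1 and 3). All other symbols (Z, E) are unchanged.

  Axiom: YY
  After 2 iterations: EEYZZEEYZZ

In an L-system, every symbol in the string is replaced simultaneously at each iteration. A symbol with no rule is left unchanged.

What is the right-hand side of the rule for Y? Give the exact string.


Answer: EYZ

Derivation:
Trying Y -> EYZ:
  Step 0: YY
  Step 1: EYZEYZ
  Step 2: EEYZZEEYZZ
Matches the given result.


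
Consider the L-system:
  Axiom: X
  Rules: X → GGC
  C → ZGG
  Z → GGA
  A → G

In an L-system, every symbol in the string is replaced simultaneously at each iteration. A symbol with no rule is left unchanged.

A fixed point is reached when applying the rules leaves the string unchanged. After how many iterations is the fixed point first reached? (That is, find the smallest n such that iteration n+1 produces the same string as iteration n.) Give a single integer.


Answer: 4

Derivation:
Step 0: X
Step 1: GGC
Step 2: GGZGG
Step 3: GGGGAGG
Step 4: GGGGGGG
Step 5: GGGGGGG  (unchanged — fixed point at step 4)


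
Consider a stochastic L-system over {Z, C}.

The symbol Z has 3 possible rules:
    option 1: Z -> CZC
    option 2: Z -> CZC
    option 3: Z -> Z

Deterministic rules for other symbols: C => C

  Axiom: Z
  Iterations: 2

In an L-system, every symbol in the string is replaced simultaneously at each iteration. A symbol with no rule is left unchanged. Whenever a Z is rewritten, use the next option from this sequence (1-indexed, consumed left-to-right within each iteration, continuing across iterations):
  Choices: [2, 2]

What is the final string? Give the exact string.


Step 0: Z
Step 1: CZC  (used choices [2])
Step 2: CCZCC  (used choices [2])

Answer: CCZCC


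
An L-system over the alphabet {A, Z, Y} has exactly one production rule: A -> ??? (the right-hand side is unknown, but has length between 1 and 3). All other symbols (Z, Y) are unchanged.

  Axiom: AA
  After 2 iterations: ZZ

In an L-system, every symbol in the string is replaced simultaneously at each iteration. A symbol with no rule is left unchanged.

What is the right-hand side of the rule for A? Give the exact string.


Answer: Z

Derivation:
Trying A -> Z:
  Step 0: AA
  Step 1: ZZ
  Step 2: ZZ
Matches the given result.


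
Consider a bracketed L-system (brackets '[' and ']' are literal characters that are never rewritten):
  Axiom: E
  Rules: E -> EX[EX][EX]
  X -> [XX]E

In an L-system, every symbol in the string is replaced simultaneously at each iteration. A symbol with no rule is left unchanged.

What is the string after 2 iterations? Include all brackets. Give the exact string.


Answer: EX[EX][EX][XX]E[EX[EX][EX][XX]E][EX[EX][EX][XX]E]

Derivation:
Step 0: E
Step 1: EX[EX][EX]
Step 2: EX[EX][EX][XX]E[EX[EX][EX][XX]E][EX[EX][EX][XX]E]


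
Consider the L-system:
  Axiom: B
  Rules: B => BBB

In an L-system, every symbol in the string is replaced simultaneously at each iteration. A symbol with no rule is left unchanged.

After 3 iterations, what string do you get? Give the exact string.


Step 0: B
Step 1: BBB
Step 2: BBBBBBBBB
Step 3: BBBBBBBBBBBBBBBBBBBBBBBBBBB

Answer: BBBBBBBBBBBBBBBBBBBBBBBBBBB


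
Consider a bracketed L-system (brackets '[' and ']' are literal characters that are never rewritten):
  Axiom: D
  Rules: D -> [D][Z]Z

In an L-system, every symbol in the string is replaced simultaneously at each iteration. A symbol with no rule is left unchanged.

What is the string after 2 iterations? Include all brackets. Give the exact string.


Step 0: D
Step 1: [D][Z]Z
Step 2: [[D][Z]Z][Z]Z

Answer: [[D][Z]Z][Z]Z


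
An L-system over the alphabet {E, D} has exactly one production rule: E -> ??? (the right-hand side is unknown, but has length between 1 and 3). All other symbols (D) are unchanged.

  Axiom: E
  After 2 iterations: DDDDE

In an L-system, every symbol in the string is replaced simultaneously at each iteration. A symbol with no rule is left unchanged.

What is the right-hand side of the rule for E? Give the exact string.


Answer: DDE

Derivation:
Trying E -> DDE:
  Step 0: E
  Step 1: DDE
  Step 2: DDDDE
Matches the given result.


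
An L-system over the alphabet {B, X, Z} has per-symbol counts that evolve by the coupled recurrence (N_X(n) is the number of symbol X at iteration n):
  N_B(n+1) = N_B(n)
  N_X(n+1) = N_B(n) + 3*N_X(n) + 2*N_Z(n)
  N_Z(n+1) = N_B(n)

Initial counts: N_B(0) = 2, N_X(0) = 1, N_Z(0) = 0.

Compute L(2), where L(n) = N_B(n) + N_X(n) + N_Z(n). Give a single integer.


Step 0: N_B=2, N_X=1, N_Z=0, L=3
Step 1: N_B=2, N_X=5, N_Z=2, L=9
Step 2: N_B=2, N_X=21, N_Z=2, L=25

Answer: 25


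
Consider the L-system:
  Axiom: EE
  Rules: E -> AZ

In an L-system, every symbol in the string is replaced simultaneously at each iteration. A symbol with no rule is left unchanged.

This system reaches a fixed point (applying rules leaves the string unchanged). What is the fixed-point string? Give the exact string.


Step 0: EE
Step 1: AZAZ
Step 2: AZAZ  (unchanged — fixed point at step 1)

Answer: AZAZ


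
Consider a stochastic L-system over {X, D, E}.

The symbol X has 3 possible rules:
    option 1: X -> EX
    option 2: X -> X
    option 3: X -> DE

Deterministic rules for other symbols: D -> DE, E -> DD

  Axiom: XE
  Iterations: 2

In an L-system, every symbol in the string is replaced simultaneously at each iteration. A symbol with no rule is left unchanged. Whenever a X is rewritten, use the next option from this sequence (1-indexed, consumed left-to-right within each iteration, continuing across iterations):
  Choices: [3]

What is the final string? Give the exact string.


Step 0: XE
Step 1: DEDD  (used choices [3])
Step 2: DEDDDEDE  (used choices [])

Answer: DEDDDEDE


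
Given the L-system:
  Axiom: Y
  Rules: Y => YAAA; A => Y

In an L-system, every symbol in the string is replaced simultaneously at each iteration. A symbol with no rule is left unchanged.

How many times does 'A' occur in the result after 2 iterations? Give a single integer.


Answer: 3

Derivation:
Step 0: Y  (0 'A')
Step 1: YAAA  (3 'A')
Step 2: YAAAYYY  (3 'A')


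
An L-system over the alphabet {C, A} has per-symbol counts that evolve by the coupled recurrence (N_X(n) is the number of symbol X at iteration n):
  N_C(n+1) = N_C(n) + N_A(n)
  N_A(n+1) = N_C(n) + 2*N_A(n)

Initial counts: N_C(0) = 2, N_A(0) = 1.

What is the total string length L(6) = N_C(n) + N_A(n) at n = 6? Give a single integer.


Step 0: N_C=2, N_A=1, L=3
Step 1: N_C=3, N_A=4, L=7
Step 2: N_C=7, N_A=11, L=18
Step 3: N_C=18, N_A=29, L=47
Step 4: N_C=47, N_A=76, L=123
Step 5: N_C=123, N_A=199, L=322
Step 6: N_C=322, N_A=521, L=843

Answer: 843


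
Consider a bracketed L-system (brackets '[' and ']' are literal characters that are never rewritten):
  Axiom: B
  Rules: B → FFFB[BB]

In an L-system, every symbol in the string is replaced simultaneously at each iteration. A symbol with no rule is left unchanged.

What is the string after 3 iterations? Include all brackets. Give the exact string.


Step 0: B
Step 1: FFFB[BB]
Step 2: FFFFFFB[BB][FFFB[BB]FFFB[BB]]
Step 3: FFFFFFFFFB[BB][FFFB[BB]FFFB[BB]][FFFFFFB[BB][FFFB[BB]FFFB[BB]]FFFFFFB[BB][FFFB[BB]FFFB[BB]]]

Answer: FFFFFFFFFB[BB][FFFB[BB]FFFB[BB]][FFFFFFB[BB][FFFB[BB]FFFB[BB]]FFFFFFB[BB][FFFB[BB]FFFB[BB]]]


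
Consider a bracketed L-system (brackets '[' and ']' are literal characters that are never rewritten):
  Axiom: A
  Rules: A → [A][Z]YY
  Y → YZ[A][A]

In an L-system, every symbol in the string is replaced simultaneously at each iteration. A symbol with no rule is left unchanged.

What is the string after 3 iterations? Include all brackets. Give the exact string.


Answer: [[[A][Z]YY][Z]YZ[A][A]YZ[A][A]][Z]YZ[A][A]Z[[A][Z]YY][[A][Z]YY]YZ[A][A]Z[[A][Z]YY][[A][Z]YY]

Derivation:
Step 0: A
Step 1: [A][Z]YY
Step 2: [[A][Z]YY][Z]YZ[A][A]YZ[A][A]
Step 3: [[[A][Z]YY][Z]YZ[A][A]YZ[A][A]][Z]YZ[A][A]Z[[A][Z]YY][[A][Z]YY]YZ[A][A]Z[[A][Z]YY][[A][Z]YY]


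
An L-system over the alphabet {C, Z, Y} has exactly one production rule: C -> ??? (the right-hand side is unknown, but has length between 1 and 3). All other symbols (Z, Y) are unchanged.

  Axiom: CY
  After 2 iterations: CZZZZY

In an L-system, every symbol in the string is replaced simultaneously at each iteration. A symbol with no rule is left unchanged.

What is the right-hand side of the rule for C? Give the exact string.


Trying C -> CZZ:
  Step 0: CY
  Step 1: CZZY
  Step 2: CZZZZY
Matches the given result.

Answer: CZZ


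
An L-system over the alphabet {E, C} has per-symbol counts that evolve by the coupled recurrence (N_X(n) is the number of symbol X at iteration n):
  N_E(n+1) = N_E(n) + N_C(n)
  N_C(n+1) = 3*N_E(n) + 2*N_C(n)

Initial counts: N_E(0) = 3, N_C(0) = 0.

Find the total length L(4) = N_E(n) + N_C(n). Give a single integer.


Step 0: N_E=3, N_C=0, L=3
Step 1: N_E=3, N_C=9, L=12
Step 2: N_E=12, N_C=27, L=39
Step 3: N_E=39, N_C=90, L=129
Step 4: N_E=129, N_C=297, L=426

Answer: 426


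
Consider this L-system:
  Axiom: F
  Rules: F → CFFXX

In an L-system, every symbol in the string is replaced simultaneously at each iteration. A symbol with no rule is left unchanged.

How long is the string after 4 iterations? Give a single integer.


Answer: 61

Derivation:
Step 0: length = 1
Step 1: length = 5
Step 2: length = 13
Step 3: length = 29
Step 4: length = 61


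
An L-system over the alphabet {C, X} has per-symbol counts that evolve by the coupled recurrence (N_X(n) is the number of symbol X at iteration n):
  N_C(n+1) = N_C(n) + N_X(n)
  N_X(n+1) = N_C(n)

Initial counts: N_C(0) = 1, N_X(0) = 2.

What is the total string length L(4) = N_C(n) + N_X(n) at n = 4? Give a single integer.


Answer: 18

Derivation:
Step 0: N_C=1, N_X=2, L=3
Step 1: N_C=3, N_X=1, L=4
Step 2: N_C=4, N_X=3, L=7
Step 3: N_C=7, N_X=4, L=11
Step 4: N_C=11, N_X=7, L=18


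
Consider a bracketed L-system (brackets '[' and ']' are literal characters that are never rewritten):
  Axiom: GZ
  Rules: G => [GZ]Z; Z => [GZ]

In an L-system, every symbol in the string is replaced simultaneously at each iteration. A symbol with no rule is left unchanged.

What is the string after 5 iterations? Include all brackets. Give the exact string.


Step 0: GZ
Step 1: [GZ]Z[GZ]
Step 2: [[GZ]Z[GZ]][GZ][[GZ]Z[GZ]]
Step 3: [[[GZ]Z[GZ]][GZ][[GZ]Z[GZ]]][[GZ]Z[GZ]][[[GZ]Z[GZ]][GZ][[GZ]Z[GZ]]]
Step 4: [[[[GZ]Z[GZ]][GZ][[GZ]Z[GZ]]][[GZ]Z[GZ]][[[GZ]Z[GZ]][GZ][[GZ]Z[GZ]]]][[[GZ]Z[GZ]][GZ][[GZ]Z[GZ]]][[[[GZ]Z[GZ]][GZ][[GZ]Z[GZ]]][[GZ]Z[GZ]][[[GZ]Z[GZ]][GZ][[GZ]Z[GZ]]]]
Step 5: [[[[[GZ]Z[GZ]][GZ][[GZ]Z[GZ]]][[GZ]Z[GZ]][[[GZ]Z[GZ]][GZ][[GZ]Z[GZ]]]][[[GZ]Z[GZ]][GZ][[GZ]Z[GZ]]][[[[GZ]Z[GZ]][GZ][[GZ]Z[GZ]]][[GZ]Z[GZ]][[[GZ]Z[GZ]][GZ][[GZ]Z[GZ]]]]][[[[GZ]Z[GZ]][GZ][[GZ]Z[GZ]]][[GZ]Z[GZ]][[[GZ]Z[GZ]][GZ][[GZ]Z[GZ]]]][[[[[GZ]Z[GZ]][GZ][[GZ]Z[GZ]]][[GZ]Z[GZ]][[[GZ]Z[GZ]][GZ][[GZ]Z[GZ]]]][[[GZ]Z[GZ]][GZ][[GZ]Z[GZ]]][[[[GZ]Z[GZ]][GZ][[GZ]Z[GZ]]][[GZ]Z[GZ]][[[GZ]Z[GZ]][GZ][[GZ]Z[GZ]]]]]

Answer: [[[[[GZ]Z[GZ]][GZ][[GZ]Z[GZ]]][[GZ]Z[GZ]][[[GZ]Z[GZ]][GZ][[GZ]Z[GZ]]]][[[GZ]Z[GZ]][GZ][[GZ]Z[GZ]]][[[[GZ]Z[GZ]][GZ][[GZ]Z[GZ]]][[GZ]Z[GZ]][[[GZ]Z[GZ]][GZ][[GZ]Z[GZ]]]]][[[[GZ]Z[GZ]][GZ][[GZ]Z[GZ]]][[GZ]Z[GZ]][[[GZ]Z[GZ]][GZ][[GZ]Z[GZ]]]][[[[[GZ]Z[GZ]][GZ][[GZ]Z[GZ]]][[GZ]Z[GZ]][[[GZ]Z[GZ]][GZ][[GZ]Z[GZ]]]][[[GZ]Z[GZ]][GZ][[GZ]Z[GZ]]][[[[GZ]Z[GZ]][GZ][[GZ]Z[GZ]]][[GZ]Z[GZ]][[[GZ]Z[GZ]][GZ][[GZ]Z[GZ]]]]]


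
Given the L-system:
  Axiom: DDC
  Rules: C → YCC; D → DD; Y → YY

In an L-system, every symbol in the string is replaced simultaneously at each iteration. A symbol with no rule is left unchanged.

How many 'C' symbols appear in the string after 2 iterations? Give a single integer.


Answer: 4

Derivation:
Step 0: DDC  (1 'C')
Step 1: DDDDYCC  (2 'C')
Step 2: DDDDDDDDYYYCCYCC  (4 'C')


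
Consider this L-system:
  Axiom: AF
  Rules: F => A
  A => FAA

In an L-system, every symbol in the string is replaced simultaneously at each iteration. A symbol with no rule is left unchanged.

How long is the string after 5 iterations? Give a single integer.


Step 0: length = 2
Step 1: length = 4
Step 2: length = 10
Step 3: length = 24
Step 4: length = 58
Step 5: length = 140

Answer: 140


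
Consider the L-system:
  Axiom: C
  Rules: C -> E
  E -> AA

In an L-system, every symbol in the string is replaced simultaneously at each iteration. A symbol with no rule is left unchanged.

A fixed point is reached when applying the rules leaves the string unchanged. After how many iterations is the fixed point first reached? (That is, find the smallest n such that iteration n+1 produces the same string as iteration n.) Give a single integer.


Answer: 2

Derivation:
Step 0: C
Step 1: E
Step 2: AA
Step 3: AA  (unchanged — fixed point at step 2)


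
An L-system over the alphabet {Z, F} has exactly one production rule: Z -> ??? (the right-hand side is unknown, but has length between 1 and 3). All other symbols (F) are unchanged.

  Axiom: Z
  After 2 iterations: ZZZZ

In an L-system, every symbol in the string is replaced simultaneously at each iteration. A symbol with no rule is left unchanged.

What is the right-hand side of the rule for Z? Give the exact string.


Answer: ZZ

Derivation:
Trying Z -> ZZ:
  Step 0: Z
  Step 1: ZZ
  Step 2: ZZZZ
Matches the given result.


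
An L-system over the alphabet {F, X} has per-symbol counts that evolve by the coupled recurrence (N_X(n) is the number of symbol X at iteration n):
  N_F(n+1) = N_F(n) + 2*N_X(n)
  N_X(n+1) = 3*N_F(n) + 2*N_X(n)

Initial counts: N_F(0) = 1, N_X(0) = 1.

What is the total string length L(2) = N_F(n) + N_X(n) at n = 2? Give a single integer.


Step 0: N_F=1, N_X=1, L=2
Step 1: N_F=3, N_X=5, L=8
Step 2: N_F=13, N_X=19, L=32

Answer: 32


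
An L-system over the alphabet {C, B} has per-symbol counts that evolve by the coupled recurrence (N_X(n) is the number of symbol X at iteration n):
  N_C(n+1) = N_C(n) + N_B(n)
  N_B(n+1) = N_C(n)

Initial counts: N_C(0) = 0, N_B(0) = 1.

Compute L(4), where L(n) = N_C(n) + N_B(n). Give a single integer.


Step 0: N_C=0, N_B=1, L=1
Step 1: N_C=1, N_B=0, L=1
Step 2: N_C=1, N_B=1, L=2
Step 3: N_C=2, N_B=1, L=3
Step 4: N_C=3, N_B=2, L=5

Answer: 5


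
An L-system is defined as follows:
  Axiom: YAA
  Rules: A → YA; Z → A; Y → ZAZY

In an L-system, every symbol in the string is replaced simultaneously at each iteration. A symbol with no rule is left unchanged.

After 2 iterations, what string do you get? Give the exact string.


Step 0: YAA
Step 1: ZAZYYAYA
Step 2: AYAAZAZYZAZYYAZAZYYA

Answer: AYAAZAZYZAZYYAZAZYYA


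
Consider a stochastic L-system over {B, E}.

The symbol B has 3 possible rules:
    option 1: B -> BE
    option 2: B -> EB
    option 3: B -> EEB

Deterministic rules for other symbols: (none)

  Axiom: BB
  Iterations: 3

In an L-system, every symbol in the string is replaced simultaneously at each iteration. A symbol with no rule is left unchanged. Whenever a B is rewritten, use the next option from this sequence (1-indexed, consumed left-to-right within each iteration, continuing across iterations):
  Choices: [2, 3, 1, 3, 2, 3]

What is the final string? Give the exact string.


Step 0: BB
Step 1: EBEEB  (used choices [2, 3])
Step 2: EBEEEEEB  (used choices [1, 3])
Step 3: EEBEEEEEEEB  (used choices [2, 3])

Answer: EEBEEEEEEEB


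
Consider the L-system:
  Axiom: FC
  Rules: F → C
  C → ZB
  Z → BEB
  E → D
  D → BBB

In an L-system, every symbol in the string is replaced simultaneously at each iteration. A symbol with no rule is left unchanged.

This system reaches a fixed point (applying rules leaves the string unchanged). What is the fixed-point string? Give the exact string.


Answer: BBBBBBBBBBBB

Derivation:
Step 0: FC
Step 1: CZB
Step 2: ZBBEBB
Step 3: BEBBBDBB
Step 4: BDBBBBBBBB
Step 5: BBBBBBBBBBBB
Step 6: BBBBBBBBBBBB  (unchanged — fixed point at step 5)


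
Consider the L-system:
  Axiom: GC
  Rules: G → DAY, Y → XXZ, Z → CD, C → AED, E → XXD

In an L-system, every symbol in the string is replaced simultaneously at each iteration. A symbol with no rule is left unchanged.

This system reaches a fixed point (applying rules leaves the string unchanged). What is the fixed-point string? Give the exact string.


Step 0: GC
Step 1: DAYAED
Step 2: DAXXZAXXDD
Step 3: DAXXCDAXXDD
Step 4: DAXXAEDDAXXDD
Step 5: DAXXAXXDDDAXXDD
Step 6: DAXXAXXDDDAXXDD  (unchanged — fixed point at step 5)

Answer: DAXXAXXDDDAXXDD


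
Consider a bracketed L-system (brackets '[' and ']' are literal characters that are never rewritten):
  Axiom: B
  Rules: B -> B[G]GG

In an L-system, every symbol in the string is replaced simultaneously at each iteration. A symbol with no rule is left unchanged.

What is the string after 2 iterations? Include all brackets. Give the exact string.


Step 0: B
Step 1: B[G]GG
Step 2: B[G]GG[G]GG

Answer: B[G]GG[G]GG


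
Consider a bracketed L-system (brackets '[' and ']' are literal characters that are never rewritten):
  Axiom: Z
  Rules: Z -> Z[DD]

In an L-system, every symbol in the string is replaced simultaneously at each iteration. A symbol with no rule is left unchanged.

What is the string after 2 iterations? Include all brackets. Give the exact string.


Step 0: Z
Step 1: Z[DD]
Step 2: Z[DD][DD]

Answer: Z[DD][DD]


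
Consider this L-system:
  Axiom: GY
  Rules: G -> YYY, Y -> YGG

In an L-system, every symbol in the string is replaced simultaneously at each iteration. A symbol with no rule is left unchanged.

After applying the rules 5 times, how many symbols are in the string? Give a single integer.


Step 0: length = 2
Step 1: length = 6
Step 2: length = 18
Step 3: length = 54
Step 4: length = 162
Step 5: length = 486

Answer: 486


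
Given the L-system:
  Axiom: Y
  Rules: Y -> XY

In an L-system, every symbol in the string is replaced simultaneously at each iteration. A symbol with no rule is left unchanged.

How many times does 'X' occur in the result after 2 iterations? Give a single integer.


Step 0: Y  (0 'X')
Step 1: XY  (1 'X')
Step 2: XXY  (2 'X')

Answer: 2


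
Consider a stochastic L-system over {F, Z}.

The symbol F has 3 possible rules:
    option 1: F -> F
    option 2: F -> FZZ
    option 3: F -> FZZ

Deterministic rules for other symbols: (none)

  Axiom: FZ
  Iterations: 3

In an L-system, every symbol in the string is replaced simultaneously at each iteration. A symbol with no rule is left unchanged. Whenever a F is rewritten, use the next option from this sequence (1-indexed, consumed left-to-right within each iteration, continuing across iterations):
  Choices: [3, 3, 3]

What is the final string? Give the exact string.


Answer: FZZZZZZZ

Derivation:
Step 0: FZ
Step 1: FZZZ  (used choices [3])
Step 2: FZZZZZ  (used choices [3])
Step 3: FZZZZZZZ  (used choices [3])


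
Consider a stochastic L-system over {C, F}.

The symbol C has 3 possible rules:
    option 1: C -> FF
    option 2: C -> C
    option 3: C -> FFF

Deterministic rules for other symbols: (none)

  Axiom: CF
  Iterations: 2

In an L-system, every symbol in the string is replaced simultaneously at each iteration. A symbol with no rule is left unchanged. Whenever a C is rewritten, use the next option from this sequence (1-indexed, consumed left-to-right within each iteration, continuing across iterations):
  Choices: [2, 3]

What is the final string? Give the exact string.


Step 0: CF
Step 1: CF  (used choices [2])
Step 2: FFFF  (used choices [3])

Answer: FFFF


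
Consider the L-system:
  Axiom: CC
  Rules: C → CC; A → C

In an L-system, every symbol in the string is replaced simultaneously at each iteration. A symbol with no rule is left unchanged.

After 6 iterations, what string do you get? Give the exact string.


Answer: CCCCCCCCCCCCCCCCCCCCCCCCCCCCCCCCCCCCCCCCCCCCCCCCCCCCCCCCCCCCCCCCCCCCCCCCCCCCCCCCCCCCCCCCCCCCCCCCCCCCCCCCCCCCCCCCCCCCCCCCCCCCCCCC

Derivation:
Step 0: CC
Step 1: CCCC
Step 2: CCCCCCCC
Step 3: CCCCCCCCCCCCCCCC
Step 4: CCCCCCCCCCCCCCCCCCCCCCCCCCCCCCCC
Step 5: CCCCCCCCCCCCCCCCCCCCCCCCCCCCCCCCCCCCCCCCCCCCCCCCCCCCCCCCCCCCCCCC
Step 6: CCCCCCCCCCCCCCCCCCCCCCCCCCCCCCCCCCCCCCCCCCCCCCCCCCCCCCCCCCCCCCCCCCCCCCCCCCCCCCCCCCCCCCCCCCCCCCCCCCCCCCCCCCCCCCCCCCCCCCCCCCCCCCCC


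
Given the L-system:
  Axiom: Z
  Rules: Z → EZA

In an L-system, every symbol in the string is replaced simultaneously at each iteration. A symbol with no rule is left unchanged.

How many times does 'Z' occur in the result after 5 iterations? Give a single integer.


Answer: 1

Derivation:
Step 0: Z  (1 'Z')
Step 1: EZA  (1 'Z')
Step 2: EEZAA  (1 'Z')
Step 3: EEEZAAA  (1 'Z')
Step 4: EEEEZAAAA  (1 'Z')
Step 5: EEEEEZAAAAA  (1 'Z')


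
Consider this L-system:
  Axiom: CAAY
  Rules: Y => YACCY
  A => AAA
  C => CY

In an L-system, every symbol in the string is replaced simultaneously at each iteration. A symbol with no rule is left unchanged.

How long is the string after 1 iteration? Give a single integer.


Step 0: length = 4
Step 1: length = 13

Answer: 13


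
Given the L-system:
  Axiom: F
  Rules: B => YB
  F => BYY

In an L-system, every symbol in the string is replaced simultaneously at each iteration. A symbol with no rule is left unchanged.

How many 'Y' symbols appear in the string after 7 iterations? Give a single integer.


Step 0: F  (0 'Y')
Step 1: BYY  (2 'Y')
Step 2: YBYY  (3 'Y')
Step 3: YYBYY  (4 'Y')
Step 4: YYYBYY  (5 'Y')
Step 5: YYYYBYY  (6 'Y')
Step 6: YYYYYBYY  (7 'Y')
Step 7: YYYYYYBYY  (8 'Y')

Answer: 8


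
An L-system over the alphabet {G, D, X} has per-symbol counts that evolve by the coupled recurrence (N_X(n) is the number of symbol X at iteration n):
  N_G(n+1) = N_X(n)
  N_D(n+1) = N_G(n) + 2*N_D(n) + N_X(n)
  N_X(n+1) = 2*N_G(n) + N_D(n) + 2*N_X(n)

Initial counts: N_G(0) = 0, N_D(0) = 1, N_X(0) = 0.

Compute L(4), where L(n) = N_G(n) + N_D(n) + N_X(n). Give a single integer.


Step 0: N_G=0, N_D=1, N_X=0, L=1
Step 1: N_G=0, N_D=2, N_X=1, L=3
Step 2: N_G=1, N_D=5, N_X=4, L=10
Step 3: N_G=4, N_D=15, N_X=15, L=34
Step 4: N_G=15, N_D=49, N_X=53, L=117

Answer: 117


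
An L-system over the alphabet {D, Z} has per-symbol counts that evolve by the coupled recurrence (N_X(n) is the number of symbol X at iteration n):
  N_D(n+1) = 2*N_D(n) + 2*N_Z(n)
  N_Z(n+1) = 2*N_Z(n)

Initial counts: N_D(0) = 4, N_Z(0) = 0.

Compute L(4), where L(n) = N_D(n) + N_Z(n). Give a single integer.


Answer: 64

Derivation:
Step 0: N_D=4, N_Z=0, L=4
Step 1: N_D=8, N_Z=0, L=8
Step 2: N_D=16, N_Z=0, L=16
Step 3: N_D=32, N_Z=0, L=32
Step 4: N_D=64, N_Z=0, L=64


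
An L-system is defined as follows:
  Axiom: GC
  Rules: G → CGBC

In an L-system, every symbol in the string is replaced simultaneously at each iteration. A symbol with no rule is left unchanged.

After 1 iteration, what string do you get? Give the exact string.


Step 0: GC
Step 1: CGBCC

Answer: CGBCC


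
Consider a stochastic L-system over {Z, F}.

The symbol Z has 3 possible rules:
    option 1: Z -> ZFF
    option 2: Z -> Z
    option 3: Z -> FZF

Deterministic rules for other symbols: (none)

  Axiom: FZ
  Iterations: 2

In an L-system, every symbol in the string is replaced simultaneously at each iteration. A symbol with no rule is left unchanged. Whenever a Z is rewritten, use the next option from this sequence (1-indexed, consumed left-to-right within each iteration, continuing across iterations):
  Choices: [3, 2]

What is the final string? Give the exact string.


Answer: FFZF

Derivation:
Step 0: FZ
Step 1: FFZF  (used choices [3])
Step 2: FFZF  (used choices [2])
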